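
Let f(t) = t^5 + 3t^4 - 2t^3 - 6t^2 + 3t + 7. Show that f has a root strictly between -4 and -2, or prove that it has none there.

Yes, f has a root in the interval.

f(-4) = -229 and f(-2) = 9, which have opposite signs.
Since f is a polynomial it is continuous on [-4, -2].
By the Intermediate Value Theorem f must vanish at some point of (-4, -2).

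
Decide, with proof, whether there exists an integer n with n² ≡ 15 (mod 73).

No such integer exists.

73 is prime, so by Euler's criterion 15 is a square mod 73 iff 15^((73−1)/2) = 15^36 ≡ 1 (mod 73).
Squaring successively (mod 73): 15^2 = 225 ≡ 6; 15^4 ≡ 6² = 36 ≡ 36; 15^8 ≡ 36² = 1296 ≡ 55; 15^16 ≡ 55² = 3025 ≡ 32; 15^32 ≡ 32² = 1024 ≡ 2.
Since 36 = 32 + 4, 15^36 ≡ 2 · 36; multiplying out mod 73: 2·36 = 72 ≡ 72. Thus 15^36 ≡ 72 ≡ −1 (mod 73).
By Euler's criterion 15 is a quadratic non-residue mod 73: no n satisfies n² ≡ 15 (mod 73).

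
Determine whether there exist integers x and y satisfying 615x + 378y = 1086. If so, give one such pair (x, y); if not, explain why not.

gcd(615, 378) = 3, and 3 divides 1086, so integer solutions exist.
Dividing through by 3 reduces the equation to 205x + 126y = 362.
Run the Euclidean algorithm on 205 and 126: 205 = 1·126 + 79, 126 = 1·79 + 47, 79 = 1·47 + 32, 47 = 1·32 + 15, 32 = 2·15 + 2, 15 = 7·2 + 1, 2 = 2·1 + 0.
Back-substituting, 1 = 15 − 7·2 = 15 − 7·(32 − 2·15) = −7·32 + 15·15 = −7·32 + 15·(47 − 1·32) = 15·47 − 22·32 = 15·47 − 22·(79 − 1·47) = −22·79 + 37·47 = −22·79 + 37·(126 − 1·79) = 37·126 − 59·79 = 37·126 − 59·(205 − 1·126) = −59·205 + 96·126; that is, 205·(-59) + 126·96 = 1.
Times 362: 205·(-21358) + 126·34752 = 362, so (-21358, 34752) solves it.
The general solution is x = -21358 + 126k, y = 34752 − 205k; taking k = 170 gives the smaller pair x = 62, y = -98.
Indeed 615·62 + 378·(-98) = 38130 − 37044 = 1086.

x = 62, y = -98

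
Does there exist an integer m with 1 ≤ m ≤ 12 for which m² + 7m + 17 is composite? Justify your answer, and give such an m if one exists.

m = 2

At m = 2: 2² + 7·2 + 17 = 35 = 5·7, which is composite.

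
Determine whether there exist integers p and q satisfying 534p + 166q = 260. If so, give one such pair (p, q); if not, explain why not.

p = 81, q = -259

Since gcd(534, 166) = 2 and 260 = 2·130, Bézout's identity guarantees a solution.
Dividing through by 2 reduces the equation to 267p + 83q = 130.
Run the Euclidean algorithm on 267 and 83: 267 = 3·83 + 18, 83 = 4·18 + 11, 18 = 1·11 + 7, 11 = 1·7 + 4, 7 = 1·4 + 3, 4 = 1·3 + 1, 3 = 3·1 + 0.
Working back up the chain: 1 = 4 − 1·3 = 4 − (7 − 1·4) = −7 + 2·4 = −7 + 2·(11 − 1·7) = 2·11 − 3·7 = 2·11 − 3·(18 − 1·11) = −3·18 + 5·11 = −3·18 + 5·(83 − 4·18) = 5·83 − 23·18 = 5·83 − 23·(267 − 3·83) = −23·267 + 74·83. So 267·(-23) + 83·74 = 1.
Multiplying through by 130: p = (-23)·130 = -2990, q = 74·130 = 9620 is a solution.
The general solution is p = -2990 + 83k, q = 9620 − 267k; taking k = 37 gives the smaller pair p = 81, q = -259.
Indeed 534·81 + 166·(-259) = 43254 − 42994 = 260.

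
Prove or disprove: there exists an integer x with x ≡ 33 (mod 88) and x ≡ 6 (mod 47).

x = 2497

The moduli 88 and 47 are coprime, so by the Chinese Remainder Theorem a unique solution modulo 4136 exists.
Any solution of the first congruence is x = 33 + 88t; substituting into the second, 88t ≡ 6 − 33 ≡ 20 (mod 47).
88 ≡ 41 (mod 47), so this reads 41t ≡ 20 (mod 47). Note 41·39 = 1599 ≡ 1 (mod 47) (as 1599 − 1 = 34·47), so 41⁻¹ ≡ 39.
Multiplying by 39: t ≡ 39·20 = 780 ≡ 28 (mod 47).
Taking t = 28 gives x = 33 + 88·28 = 2497.
Check: 2497 mod 88 = 33, 2497 mod 47 = 6. ✓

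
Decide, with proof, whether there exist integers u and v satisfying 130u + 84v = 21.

There are no such integers.

Any value of 130u + 84v is a multiple of gcd(130, 84) = 2.
But 21 = 2·10 + 1, so 2 ∤ 21.
Hence no integers u, v satisfy the equation.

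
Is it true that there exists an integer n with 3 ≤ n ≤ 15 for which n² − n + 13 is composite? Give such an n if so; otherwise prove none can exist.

n = 7

At n = 7: 7² − 7 + 13 = 55 = 5·11, which is composite.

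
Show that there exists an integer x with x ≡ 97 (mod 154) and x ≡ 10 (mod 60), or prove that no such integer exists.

gcd(154, 60) = 2. If x ≡ 97 (mod 154) and x ≡ 10 (mod 60), then x ≡ 97 (mod 2) and x ≡ 10 (mod 2).
But 97 mod 2 = 1 while 10 mod 2 = 0, a contradiction.
Hence the system has no solution.

No such integer exists.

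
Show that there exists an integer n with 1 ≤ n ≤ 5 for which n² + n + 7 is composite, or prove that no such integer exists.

At n = 4: 4² + 4 + 7 = 27 = 3·9, which is composite.

n = 4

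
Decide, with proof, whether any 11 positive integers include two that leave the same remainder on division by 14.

Take the 11 consecutive integers 29, 30, …, 39: their residues mod 14 are all distinct because 11 ≤ 14.
So no two of them leave the same remainder on division by 14; the claim fails for this set.

No; for instance {29, 30, 31, 32, 33, 34, 35, 36, 37, 38, 39} is a counterexample.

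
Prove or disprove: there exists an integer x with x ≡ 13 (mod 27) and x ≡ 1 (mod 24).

Here gcd(27, 24) = 3, and both 13 and 1 leave remainder 1 mod 3, so the system is consistent.
The integers ≡ 13 (mod 27) are 13, 40, 67, 94, 121, …; their remainders mod 24 are 13, 16, 19, 22, 1, so x = 121 is the first that is ≡ 1 (mod 24).
Verify: 121 = 4·27 + 13 and 121 = 5·24 + 1. ✓

x = 121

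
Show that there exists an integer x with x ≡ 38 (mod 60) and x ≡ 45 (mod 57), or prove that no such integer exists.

There is no such integer.

Reduce both congruences modulo 3, which divides 60 and 57: they say x ≡ 38 (mod 3) and x ≡ 45 (mod 3).
These are incompatible: 38 − 45 = -7 is not divisible by 3.
Therefore no such x exists.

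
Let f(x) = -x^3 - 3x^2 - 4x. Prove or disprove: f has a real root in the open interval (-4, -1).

f(-4) = 32 and f(-1) = 2, both positive.
The derivative f'(x) = -3x^2 - 6x - 4 is a quadratic with discriminant (-6)² − 4·(-3)·(-4) = -12 < 0; it never vanishes, so it is always negative (sign of the leading coefficient).
So f is strictly decreasing; between -4 and -1 its values lie between f(-4) = 32 and f(-1) = 2, all positive. Therefore f has no root in (-4, -1).

f has no root in that interval.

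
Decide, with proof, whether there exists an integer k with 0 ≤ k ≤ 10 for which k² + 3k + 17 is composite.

k = 5

At k = 5: 5² + 3·5 + 17 = 57 = 3·19, which is composite.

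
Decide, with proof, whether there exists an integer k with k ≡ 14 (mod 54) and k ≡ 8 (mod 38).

Here gcd(54, 38) = 2, and both 14 and 8 leave remainder 0 mod 2, so the system is consistent.
The integers ≡ 14 (mod 54) are 14, 68, 122, …; their remainders mod 38 are 14, 30, 8, so k = 122 is the first that is ≡ 8 (mod 38).
Verify: 122 = 2·54 + 14 and 122 = 3·38 + 8. ✓

k = 122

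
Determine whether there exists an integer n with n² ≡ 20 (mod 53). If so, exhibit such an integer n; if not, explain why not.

There is no such integer.

Apply Euler's criterion with the prime 53: 20 is a quadratic residue iff 20^26 ≡ 1 (mod 53), and a non-residue iff it is ≡ −1.
Squaring successively (mod 53): 20^2 = 400 ≡ 29; 20^4 ≡ 29² = 841 ≡ 46; 20^8 ≡ 46² = 2116 ≡ 49; 20^16 ≡ 49² = 2401 ≡ 16.
Since 26 = 16 + 8 + 2, 20^26 ≡ 16 · 49 · 29; multiplying out mod 53: 16·49 = 784 ≡ 42, then 42·29 = 1218 ≡ 52. Thus 20^26 ≡ 52 ≡ −1 (mod 53).
The value −1 means 20 is a non-residue modulo 53, so n² ≡ 20 (mod 53) is impossible.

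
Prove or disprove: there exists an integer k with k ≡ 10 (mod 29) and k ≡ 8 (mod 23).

The moduli 29 and 23 are coprime, so by the Chinese Remainder Theorem a unique solution modulo 667 exists.
Write k = 10 + 29t and require 10 + 29t ≡ 8 (mod 23), i.e. 29t ≡ 21 (mod 23).
29 ≡ 6 (mod 23), so this reads 6t ≡ 21 (mod 23). Since 6·4 = 24 = 1·23 + 1, the inverse of 6 mod 23 is 4.
Multiplying by 4: t ≡ 4·21 = 84 ≡ 15 (mod 23).
With t = 15: k = 10 + 29·15 = 445.
Indeed 445 ≡ 10 (mod 29) and 445 ≡ 8 (mod 23).

k = 445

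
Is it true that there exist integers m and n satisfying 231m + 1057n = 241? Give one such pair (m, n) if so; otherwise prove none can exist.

gcd(231, 1057) = 7, so every integer of the form 231m + 1057n is a multiple of 7.
However 241 leaves remainder 3 on division by 7.
So the equation is unsolvable over ℤ.

No such integers exist.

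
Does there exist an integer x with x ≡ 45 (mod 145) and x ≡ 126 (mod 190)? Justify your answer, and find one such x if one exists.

No such integer exists.

Reduce both congruences modulo 5, which divides 145 and 190: they say x ≡ 45 (mod 5) and x ≡ 126 (mod 5).
But 45 mod 5 = 0 while 126 mod 5 = 1, a contradiction.
Therefore no such x exists.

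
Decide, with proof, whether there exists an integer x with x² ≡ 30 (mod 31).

Apply Euler's criterion with the prime 31: 30 is a quadratic residue iff 30^15 ≡ 1 (mod 31), and a non-residue iff it is ≡ −1.
Squaring successively (mod 31): 30^2 = 900 ≡ 1; 30^4 ≡ 1² = 1 ≡ 1; 30^8 ≡ 1² = 1 ≡ 1.
Since 15 = 8 + 4 + 2 + 1, 30^15 ≡ 1 · 1 · 1 · 30; multiplying out mod 31: 1·1 = 1 ≡ 1, then 1·1 = 1 ≡ 1, then 1·30 = 30 ≡ 30. Thus 30^15 ≡ 30 ≡ −1 (mod 31).
The value −1 means 30 is a non-residue modulo 31, so x² ≡ 30 (mod 31) is impossible.

No such integer exists.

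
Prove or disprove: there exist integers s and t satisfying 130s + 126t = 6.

s = 33, t = -34

gcd(130, 126) = 2, and 2 divides 6, so integer solutions exist.
Dividing through by 2 reduces the equation to 65s + 63t = 3.
Euclidean algorithm: 65 = 1·63 + 2, 63 = 31·2 + 1, 2 = 2·1 + 0.
Working back up the chain: 1 = 63 − 31·2 = 63 − 31·(65 − 1·63) = −31·65 + 32·63. So 65·(-31) + 63·32 = 1.
Scaling by 3 gives the particular solution (s, t) = (-93, 96).
Shifting by a multiple of (63, −65) keeps it a solution: s = -93 + 2·63 = 33, t = 96 − 2·65 = -34.
Indeed 130·33 + 126·(-34) = 4290 − 4284 = 6.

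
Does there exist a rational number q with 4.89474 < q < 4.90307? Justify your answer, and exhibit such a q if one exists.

Look for a denominator N such that an integer falls strictly between N·4.89474 and N·4.90307. N = 10 works: 10·4.89474 = 48.94740 < 49 < 49.03070 = 10·4.90307.
Hence 49/10 is a rational number with 4.89474 < 49/10 < 4.90307.

q = 49/10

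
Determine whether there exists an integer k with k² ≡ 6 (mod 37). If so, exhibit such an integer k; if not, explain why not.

37 is prime, so by Euler's criterion 6 is a square mod 37 iff 6^((37−1)/2) = 6^18 ≡ 1 (mod 37).
Repeated squaring mod 37: 6^2 = 36 ≡ 36; 6^4 ≡ 36² = 1296 ≡ 1; 6^8 ≡ 1² = 1 ≡ 1; 6^16 ≡ 1² = 1 ≡ 1.
Since 18 = 16 + 2, 6^18 ≡ 1 · 36; multiplying out mod 37: 1·36 = 36 ≡ 36. Thus 6^18 ≡ 36 ≡ −1 (mod 37).
The value −1 means 6 is a non-residue modulo 37, so k² ≡ 6 (mod 37) is impossible.

There is no such integer.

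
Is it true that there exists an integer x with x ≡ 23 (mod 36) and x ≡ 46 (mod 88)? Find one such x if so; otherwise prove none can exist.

Reduce both congruences modulo 4, which divides 36 and 88: they say x ≡ 23 (mod 4) and x ≡ 46 (mod 4).
But 23 mod 4 = 3 while 46 mod 4 = 2, a contradiction.
Hence the system has no solution.

There is no such integer.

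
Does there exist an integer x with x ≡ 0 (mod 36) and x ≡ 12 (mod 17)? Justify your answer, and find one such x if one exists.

Since 36 and 17 share no common factor, CRT says the pair of congruences has a solution (unique mod 612).
Write x = 0 + 36t and require 0 + 36t ≡ 12 (mod 17), i.e. 36t ≡ 12 (mod 17).
36 ≡ 2 (mod 17), so this reads 2t ≡ 12 (mod 17). Since 2·9 = 18 = 1·17 + 1, the inverse of 2 mod 17 is 9.
Multiplying by 9: t ≡ 9·12 = 108 ≡ 6 (mod 17).
With t = 6: x = 0 + 36·6 = 216.
Indeed 216 ≡ 0 (mod 36) and 216 ≡ 12 (mod 17).

x = 216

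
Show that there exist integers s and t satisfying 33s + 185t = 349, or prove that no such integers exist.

33 and 185 are coprime, so 33s + 185t ranges over all of ℤ.
Dividing repeatedly: 185 = 5·33 + 20, 33 = 1·20 + 13, 20 = 1·13 + 7, 13 = 1·7 + 6, 7 = 1·6 + 1, 6 = 6·1 + 0.
Unwinding: 1 = 7 − 1·6 = 7 − (13 − 1·7) = −13 + 2·7 = −13 + 2·(20 − 1·13) = 2·20 − 3·13 = 2·20 − 3·(33 − 1·20) = −3·33 + 5·20 = −3·33 + 5·(185 − 5·33) = 5·185 − 28·33, i.e. 33·(-28) + 185·5 = 1.
Scaling by 349 gives the particular solution (s, t) = (-9772, 1745).
The general solution is s = -9772 + 185k, t = 1745 − 33k; taking k = 53 gives the smaller pair s = 33, t = -4.
Check: 33·33 + 185·(-4) = 1089 − 740 = 349. ✓

s = 33, t = -4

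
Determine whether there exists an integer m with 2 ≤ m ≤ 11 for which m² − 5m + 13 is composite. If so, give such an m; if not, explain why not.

m = 10

At m = 10: 10² − 5·10 + 13 = 63 = 3·21, which is composite.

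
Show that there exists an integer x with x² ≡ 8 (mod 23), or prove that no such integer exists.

x = 13

x = 13 works: 13² = 169, and 169 − 8 = 161 = 7·23.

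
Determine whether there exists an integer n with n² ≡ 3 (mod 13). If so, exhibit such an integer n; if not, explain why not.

n = 9

Take n = 9. Then 9² = 81 = 6·13 + 3, so 9² ≡ 3 (mod 13).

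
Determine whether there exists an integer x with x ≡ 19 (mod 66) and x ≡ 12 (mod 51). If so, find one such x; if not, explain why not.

gcd(66, 51) = 3. If x ≡ 19 (mod 66) and x ≡ 12 (mod 51), then x ≡ 19 (mod 3) and x ≡ 12 (mod 3).
These are incompatible: 19 − 12 = 7 is not divisible by 3.
Therefore no such x exists.

No such integer exists.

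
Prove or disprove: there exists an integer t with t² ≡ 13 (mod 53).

t = 38 works: 38² = 1444, and 1444 − 13 = 1431 = 27·53.

t = 38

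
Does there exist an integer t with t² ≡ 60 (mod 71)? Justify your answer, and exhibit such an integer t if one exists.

t = 29 works: 29² = 841, and 841 − 60 = 781 = 11·71.

t = 29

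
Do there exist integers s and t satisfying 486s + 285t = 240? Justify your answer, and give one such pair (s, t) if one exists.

s = 65, t = -110

gcd(486, 285) = 3, and 3 divides 240, so integer solutions exist.
Dividing through by 3 reduces the equation to 162s + 95t = 80.
Run the Euclidean algorithm on 162 and 95: 162 = 1·95 + 67, 95 = 1·67 + 28, 67 = 2·28 + 11, 28 = 2·11 + 6, 11 = 1·6 + 5, 6 = 1·5 + 1, 5 = 5·1 + 0.
Unwinding: 1 = 6 − 1·5 = 6 − (11 − 1·6) = −11 + 2·6 = −11 + 2·(28 − 2·11) = 2·28 − 5·11 = 2·28 − 5·(67 − 2·28) = −5·67 + 12·28 = −5·67 + 12·(95 − 1·67) = 12·95 − 17·67 = 12·95 − 17·(162 − 1·95) = −17·162 + 29·95, i.e. 162·(-17) + 95·29 = 1.
Times 80: 162·(-1360) + 95·2320 = 80, so (-1360, 2320) solves it.
Shifting by a multiple of (95, −162) keeps it a solution: s = -1360 + 15·95 = 65, t = 2320 − 15·162 = -110.
Indeed 486·65 + 285·(-110) = 31590 − 31350 = 240.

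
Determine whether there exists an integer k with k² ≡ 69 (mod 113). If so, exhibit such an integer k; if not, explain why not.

k = 71

k = 71 works: 71² = 5041, and 5041 − 69 = 4972 = 44·113.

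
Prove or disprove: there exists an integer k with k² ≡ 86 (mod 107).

k = 34

Take k = 34. Then 34² = 1156 = 10·107 + 86, so 34² ≡ 86 (mod 107).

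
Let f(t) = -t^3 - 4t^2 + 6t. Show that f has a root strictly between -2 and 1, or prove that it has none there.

f(-2) = -20 and f(1) = 1, which have opposite signs.
f is continuous everywhere (it is a polynomial), in particular on [-2, 1].
By the Intermediate Value Theorem, f takes the value 0 somewhere in the open interval.

Such a root exists.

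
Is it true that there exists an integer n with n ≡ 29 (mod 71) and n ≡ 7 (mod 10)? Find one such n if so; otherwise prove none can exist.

The moduli 71 and 10 are coprime, so by the Chinese Remainder Theorem a unique solution modulo 710 exists.
Any solution of the first congruence is n = 29 + 71t; substituting into the second, 71t ≡ 7 − 29 ≡ 8 (mod 10).
71 ≡ 1 (mod 10), so this reads 1t ≡ 8 (mod 10). So t ≡ 8 (mod 10).
Taking t = 8 gives n = 29 + 71·8 = 597.
Check: 597 mod 71 = 29, 597 mod 10 = 7. ✓

n = 597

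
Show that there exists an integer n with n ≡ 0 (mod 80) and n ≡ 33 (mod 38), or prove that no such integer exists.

No such integer exists.

gcd(80, 38) = 2. If n ≡ 0 (mod 80) and n ≡ 33 (mod 38), then n ≡ 0 (mod 2) and n ≡ 33 (mod 2).
However 0 ≡ 0 and 33 ≡ 1 (mod 2), and 0 ≠ 1.
So no integer satisfies both congruences.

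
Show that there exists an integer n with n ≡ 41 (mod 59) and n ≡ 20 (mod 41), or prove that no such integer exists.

gcd(59, 41) = 1, so the Chinese Remainder Theorem guarantees exactly one residue class mod 2419 satisfying both.
Write n = 41 + 59t and require 41 + 59t ≡ 20 (mod 41), i.e. 59t ≡ 20 (mod 41).
59 ≡ 18 (mod 41), so this reads 18t ≡ 20 (mod 41). To invert 18 modulo 41: 41 = 2·18 + 5, 18 = 3·5 + 3, 5 = 1·3 + 2, 3 = 1·2 + 1, 2 = 2·1 + 0, and unwinding, 1 = 3 − 1·2 = 3 − (5 − 1·3) = −5 + 2·3 = −5 + 2·(18 − 3·5) = 2·18 − 7·5 = 2·18 − 7·(41 − 2·18) = −7·41 + 16·18. Thus 18⁻¹ ≡ 16 (mod 41).
Multiplying by 16: t ≡ 16·20 = 320 ≡ 33 (mod 41).
Taking t = 33 gives n = 41 + 59·33 = 1988.
Verify: 1988 = 33·59 + 41 and 1988 = 48·41 + 20. ✓

n = 1988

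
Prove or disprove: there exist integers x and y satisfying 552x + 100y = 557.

There are no such integers.

Both 552 and 100 are divisible by gcd(552, 100) = 4, hence so is any combination 552x + 100y.
But 557 = 4·139 + 1, so 4 ∤ 557.
Therefore 552x + 100y = 557 has no solution in integers.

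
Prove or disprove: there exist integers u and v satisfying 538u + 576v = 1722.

u = 273, v = -252

Since gcd(538, 576) = 2 and 1722 = 2·861, Bézout's identity guarantees a solution.
Dividing through by 2 reduces the equation to 269u + 288v = 861.
Dividing repeatedly: 288 = 1·269 + 19, 269 = 14·19 + 3, 19 = 6·3 + 1, 3 = 3·1 + 0.
Unwinding: 1 = 19 − 6·3 = 19 − 6·(269 − 14·19) = −6·269 + 85·19 = −6·269 + 85·(288 − 1·269) = 85·288 − 91·269, i.e. 269·(-91) + 288·85 = 1.
Scaling by 861 gives the particular solution (u, v) = (-78351, 73185).
Adding 273·288 to u and subtracting 273·269 from v gives the tidier solution (273, -252).
Check: 538·273 + 576·(-252) = 146874 − 145152 = 1722. ✓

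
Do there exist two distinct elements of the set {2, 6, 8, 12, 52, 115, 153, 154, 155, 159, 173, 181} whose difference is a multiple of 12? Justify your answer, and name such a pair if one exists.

Residues mod 12: 2↦2, 6↦6, 8↦8, 12↦0, 52↦4, 115↦7, 153↦9, 154↦10, 155↦11, 159↦3, 173↦5, 181↦1.
These 12 residues are pairwise different, hence no difference of two elements is divisible by 12.

No such pair exists.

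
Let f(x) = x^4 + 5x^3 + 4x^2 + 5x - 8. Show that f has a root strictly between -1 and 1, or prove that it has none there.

Yes, f has a root in the interval.

f(-1) = -13 and f(1) = 7, which have opposite signs.
As a polynomial, f is continuous on every closed interval.
By the Intermediate Value Theorem f must vanish at some point of (-1, 1).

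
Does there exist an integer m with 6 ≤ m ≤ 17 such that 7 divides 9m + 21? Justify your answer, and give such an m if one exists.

At m = 6 the value 75 is not a multiple of 7. At m = 7 we get 9·7 + 21 = 84, and 84 = 7·12.

m = 7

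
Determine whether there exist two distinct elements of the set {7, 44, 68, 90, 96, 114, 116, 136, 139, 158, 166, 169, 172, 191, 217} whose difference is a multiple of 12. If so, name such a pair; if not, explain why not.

Reduce each element mod 12: 7↦7, 44↦8, 68↦8, 90↦6, 96↦0, 114↦6, 116↦8, 136↦4, 139↦7, 158↦2, 166↦10, 169↦1, 172↦4, 191↦11, 217↦1. The residue 7 repeats (at 7 and 139), and 139 − 7 = 132 = 11·12.

7 and 139 are such a pair.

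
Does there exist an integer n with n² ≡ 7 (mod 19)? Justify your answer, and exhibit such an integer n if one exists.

Take n = 8. Then 8² = 64 = 3·19 + 7, so 8² ≡ 7 (mod 19).

n = 8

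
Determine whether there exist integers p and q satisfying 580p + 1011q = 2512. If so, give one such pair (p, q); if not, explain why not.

p = 88, q = -48

Since gcd(580, 1011) = 1, every integer is an integer combination of 580 and 1011.
Run the Euclidean algorithm on 1011 and 580: 1011 = 1·580 + 431, 580 = 1·431 + 149, 431 = 2·149 + 133, 149 = 1·133 + 16, 133 = 8·16 + 5, 16 = 3·5 + 1, 5 = 5·1 + 0.
Back-substituting, 1 = 16 − 3·5 = 16 − 3·(133 − 8·16) = −3·133 + 25·16 = −3·133 + 25·(149 − 1·133) = 25·149 − 28·133 = 25·149 − 28·(431 − 2·149) = −28·431 + 81·149 = −28·431 + 81·(580 − 1·431) = 81·580 − 109·431 = 81·580 − 109·(1011 − 1·580) = −109·1011 + 190·580; that is, 580·190 + 1011·(-109) = 1.
Multiplying through by 2512: p = 190·2512 = 477280, q = (-109)·2512 = -273808 is a solution.
The general solution is p = 477280 + 1011k, q = -273808 − 580k; taking k = -472 gives the smaller pair p = 88, q = -48.
Indeed 580·88 + 1011·(-48) = 51040 − 48528 = 2512.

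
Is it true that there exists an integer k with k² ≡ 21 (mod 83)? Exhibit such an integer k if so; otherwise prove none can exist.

k = 41 works: 41² = 1681, and 1681 − 21 = 1660 = 20·83.

k = 41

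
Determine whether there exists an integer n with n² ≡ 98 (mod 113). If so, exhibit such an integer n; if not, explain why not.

n = 95

n = 95 works: 95² = 9025, and 9025 − 98 = 8927 = 79·113.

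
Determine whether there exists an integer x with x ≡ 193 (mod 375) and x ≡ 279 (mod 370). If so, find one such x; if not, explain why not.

Both moduli are multiples of 5 = gcd(375, 370), so any solution would satisfy x ≡ 193 and x ≡ 279 modulo 5 simultaneously.
However 193 ≡ 3 and 279 ≡ 4 (mod 5), and 3 ≠ 4.
Hence the system has no solution.

No such integer exists.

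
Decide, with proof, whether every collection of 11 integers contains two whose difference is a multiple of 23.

No; for instance {69, 70, 71, 72, 73, 74, 75, 76, 77, 78, 79} is a counterexample.

Try 11 consecutive integers, 69, 70, …, 79. Their remainders mod 23 are 0, 1, 2, 3, 4, 5, 6, 7, 8, 9, 10 — pairwise different, as any 11 ≤ 23 consecutive integers have distinct residues.
The differences between them range over 1, …, 10, none of which is divisible by 23.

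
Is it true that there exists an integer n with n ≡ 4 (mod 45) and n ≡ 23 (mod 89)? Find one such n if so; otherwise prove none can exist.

gcd(45, 89) = 1, so the Chinese Remainder Theorem guarantees exactly one residue class mod 4005 satisfying both.
Write n = 4 + 45t and require 4 + 45t ≡ 23 (mod 89), i.e. 45t ≡ 19 (mod 89).
To invert 45 modulo 89: 89 = 1·45 + 44, 45 = 1·44 + 1, 44 = 44·1 + 0, and unwinding, 1 = 45 − 1·44 = 45 − (89 − 1·45) = −89 + 2·45. Thus 45⁻¹ ≡ 2 (mod 89).
Multiplying by 2: t ≡ 2·19 = 38 (mod 89).
Taking t = 38 gives n = 4 + 45·38 = 1714.
Verify: 1714 = 38·45 + 4 and 1714 = 19·89 + 23. ✓

n = 1714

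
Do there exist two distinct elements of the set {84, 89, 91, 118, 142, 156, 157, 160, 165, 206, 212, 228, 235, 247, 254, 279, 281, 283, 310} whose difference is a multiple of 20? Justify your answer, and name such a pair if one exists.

Residues mod 20: 84↦4, 89↦9, 91↦11, 118↦18, 142↦2, 156↦16, 157↦17, 160↦0, 165↦5, 206↦6, 212↦12, 228↦8, 235↦15, 247↦7, 254↦14, 279↦19, 281↦1, 283↦3, 310↦10.
These 19 residues are pairwise different, hence no difference of two elements is divisible by 20.

No such pair exists.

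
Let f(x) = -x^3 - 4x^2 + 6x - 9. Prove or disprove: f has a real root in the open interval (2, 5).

f has no root in that interval.

The endpoint values f(2) = -21 and f(5) = -204 are both negative. Claim: f(x) < 0 for every x in (2, 5).
Substitute x = 2 + u, where 0 < u < 3 on the interval. Expanding, f(2 + u) = -u^3 - 10u^2 - 22u - 21.
All 4 nonzero coefficients of this polynomial in u are negative; hence for u > 0 the value is a sum of negative terms (the constant -21 among them).
Therefore f(x) < 0 throughout (2, 5), and f has no zero there.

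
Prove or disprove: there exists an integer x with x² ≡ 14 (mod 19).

Computing x² mod 19 for x = 0, 1, …, 9 (enough, by the symmetry x ↦ 19 − x) gives 0, 1, 4, 9, 16, 6, 17, 11, 7, 5.
So the quadratic residues mod 19 are {0, 1, 4, 5, 6, 7, 9, 11, 16, 17}, and 14 is not among them.
Hence no integer x has x² ≡ 14 (mod 19).

There is no such integer.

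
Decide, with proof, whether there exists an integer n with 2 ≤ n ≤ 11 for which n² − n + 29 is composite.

n = 10

At n = 10: 10² − 10 + 29 = 119 = 7·17, which is composite.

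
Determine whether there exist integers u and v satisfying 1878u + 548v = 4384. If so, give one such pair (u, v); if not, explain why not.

Since gcd(1878, 548) = 2 and 4384 = 2·2192, Bézout's identity guarantees a solution.
Dividing through by 2 reduces the equation to 939u + 274v = 2192.
Run the Euclidean algorithm on 939 and 274: 939 = 3·274 + 117, 274 = 2·117 + 40, 117 = 2·40 + 37, 40 = 1·37 + 3, 37 = 12·3 + 1, 3 = 3·1 + 0.
Unwinding: 1 = 37 − 12·3 = 37 − 12·(40 − 1·37) = −12·40 + 13·37 = −12·40 + 13·(117 − 2·40) = 13·117 − 38·40 = 13·117 − 38·(274 − 2·117) = −38·274 + 89·117 = −38·274 + 89·(939 − 3·274) = 89·939 − 305·274, i.e. 939·89 + 274·(-305) = 1.
Multiplying through by 2192: u = 89·2192 = 195088, v = (-305)·2192 = -668560 is a solution.
Subtracting 712·274 from u and adding 712·939 to v gives the tidier solution (0, 8).
Indeed 1878·0 + 548·8 = 0 + 4384 = 4384.

u = 0, v = 8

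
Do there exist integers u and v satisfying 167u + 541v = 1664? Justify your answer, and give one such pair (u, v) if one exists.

u = 308, v = -92

Since gcd(167, 541) = 1, every integer is an integer combination of 167 and 541.
Euclidean algorithm: 541 = 3·167 + 40, 167 = 4·40 + 7, 40 = 5·7 + 5, 7 = 1·5 + 2, 5 = 2·2 + 1, 2 = 2·1 + 0.
Unwinding: 1 = 5 − 2·2 = 5 − 2·(7 − 1·5) = −2·7 + 3·5 = −2·7 + 3·(40 − 5·7) = 3·40 − 17·7 = 3·40 − 17·(167 − 4·40) = −17·167 + 71·40 = −17·167 + 71·(541 − 3·167) = 71·541 − 230·167, i.e. 167·(-230) + 541·71 = 1.
Times 1664: 167·(-382720) + 541·118144 = 1664, so (-382720, 118144) solves it.
The general solution is u = -382720 + 541k, v = 118144 − 167k; taking k = 708 gives the smaller pair u = 308, v = -92.
Indeed 167·308 + 541·(-92) = 51436 − 49772 = 1664.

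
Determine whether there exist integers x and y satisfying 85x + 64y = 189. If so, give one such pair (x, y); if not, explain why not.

85 and 64 are coprime, so 85x + 64y ranges over all of ℤ.
Euclidean algorithm: 85 = 1·64 + 21, 64 = 3·21 + 1, 21 = 21·1 + 0.
Back-substituting, 1 = 64 − 3·21 = 64 − 3·(85 − 1·64) = −3·85 + 4·64; that is, 85·(-3) + 64·4 = 1.
Scaling by 189 gives the particular solution (x, y) = (-567, 756).
Adding 9·64 to x and subtracting 9·85 from y gives the tidier solution (9, -9).
Indeed 85·9 + 64·(-9) = 765 − 576 = 189.

x = 9, y = -9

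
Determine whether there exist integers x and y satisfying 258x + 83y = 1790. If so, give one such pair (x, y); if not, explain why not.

x = 79, y = -224

258 and 83 are coprime, so 258x + 83y ranges over all of ℤ.
Dividing repeatedly: 258 = 3·83 + 9, 83 = 9·9 + 2, 9 = 4·2 + 1, 2 = 2·1 + 0.
Back-substituting, 1 = 9 − 4·2 = 9 − 4·(83 − 9·9) = −4·83 + 37·9 = −4·83 + 37·(258 − 3·83) = 37·258 − 115·83; that is, 258·37 + 83·(-115) = 1.
Scaling by 1790 gives the particular solution (x, y) = (66230, -205850).
Shifting by a multiple of (83, −258) keeps it a solution: x = 66230 − 797·83 = 79, y = -205850 + 797·258 = -224.
Indeed 258·79 + 83·(-224) = 20382 − 18592 = 1790.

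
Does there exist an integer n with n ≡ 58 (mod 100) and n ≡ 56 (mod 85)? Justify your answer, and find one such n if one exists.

No such integer exists.

Reduce both congruences modulo 5, which divides 100 and 85: they say n ≡ 58 (mod 5) and n ≡ 56 (mod 5).
But 58 mod 5 = 3 while 56 mod 5 = 1, a contradiction.
Therefore no such n exists.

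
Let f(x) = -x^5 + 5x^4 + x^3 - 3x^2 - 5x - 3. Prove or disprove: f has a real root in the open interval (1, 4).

Yes, f has a root in the interval.

f(1) = -6 and f(4) = 249, which have opposite signs.
f is continuous everywhere (it is a polynomial), in particular on [1, 4].
By the Intermediate Value Theorem f must vanish at some point of (1, 4).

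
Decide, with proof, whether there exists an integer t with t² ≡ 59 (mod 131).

Take t = 94. Then 94² = 8836 = 67·131 + 59, so 94² ≡ 59 (mod 131).

t = 94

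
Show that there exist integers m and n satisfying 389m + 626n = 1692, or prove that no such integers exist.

m = 500, n = -308

Since gcd(389, 626) = 1, every integer is an integer combination of 389 and 626.
Euclidean algorithm: 626 = 1·389 + 237, 389 = 1·237 + 152, 237 = 1·152 + 85, 152 = 1·85 + 67, 85 = 1·67 + 18, 67 = 3·18 + 13, 18 = 1·13 + 5, 13 = 2·5 + 3, 5 = 1·3 + 2, 3 = 1·2 + 1, 2 = 2·1 + 0.
Working back up the chain: 1 = 3 − 1·2 = 3 − (5 − 1·3) = −5 + 2·3 = −5 + 2·(13 − 2·5) = 2·13 − 5·5 = 2·13 − 5·(18 − 1·13) = −5·18 + 7·13 = −5·18 + 7·(67 − 3·18) = 7·67 − 26·18 = 7·67 − 26·(85 − 1·67) = −26·85 + 33·67 = −26·85 + 33·(152 − 1·85) = 33·152 − 59·85 = 33·152 − 59·(237 − 1·152) = −59·237 + 92·152 = −59·237 + 92·(389 − 1·237) = 92·389 − 151·237 = 92·389 − 151·(626 − 1·389) = −151·626 + 243·389. So 389·243 + 626·(-151) = 1.
Multiplying through by 1692: m = 243·1692 = 411156, n = (-151)·1692 = -255492 is a solution.
The general solution is m = 411156 + 626k, n = -255492 − 389k; taking k = -656 gives the smaller pair m = 500, n = -308.
Indeed 389·500 + 626·(-308) = 194500 − 192808 = 1692.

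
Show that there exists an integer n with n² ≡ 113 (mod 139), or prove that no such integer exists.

n = 104

n = 104 works: 104² = 10816, and 10816 − 113 = 10703 = 77·139.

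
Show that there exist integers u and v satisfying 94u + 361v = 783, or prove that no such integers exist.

u = 281, v = -71

94 and 361 are coprime, so 94u + 361v ranges over all of ℤ.
Euclidean algorithm: 361 = 3·94 + 79, 94 = 1·79 + 15, 79 = 5·15 + 4, 15 = 3·4 + 3, 4 = 1·3 + 1, 3 = 3·1 + 0.
Working back up the chain: 1 = 4 − 1·3 = 4 − (15 − 3·4) = −15 + 4·4 = −15 + 4·(79 − 5·15) = 4·79 − 21·15 = 4·79 − 21·(94 − 1·79) = −21·94 + 25·79 = −21·94 + 25·(361 − 3·94) = 25·361 − 96·94. So 94·(-96) + 361·25 = 1.
Multiplying through by 783: u = (-96)·783 = -75168, v = 25·783 = 19575 is a solution.
The general solution is u = -75168 + 361k, v = 19575 − 94k; taking k = 209 gives the smaller pair u = 281, v = -71.
Check: 94·281 + 361·(-71) = 26414 − 25631 = 783. ✓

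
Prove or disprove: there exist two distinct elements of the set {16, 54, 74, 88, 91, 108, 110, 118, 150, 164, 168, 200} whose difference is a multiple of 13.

Residues mod 13: 16↦3, 54↦2, 74↦9, 88↦10, 91↦0, 108↦4, 110↦6, 118↦1, 150↦7, 164↦8, 168↦12, 200↦5.
These 12 residues are pairwise different, hence no difference of two elements is divisible by 13.

No such pair exists.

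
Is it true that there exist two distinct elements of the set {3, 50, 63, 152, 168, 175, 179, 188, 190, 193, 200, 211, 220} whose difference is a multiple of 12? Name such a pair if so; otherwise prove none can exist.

3 and 63 are such a pair.

Reduce each element mod 12: 3↦3, 50↦2, 63↦3, 152↦8, 168↦0, 175↦7, 179↦11, 188↦8, 190↦10, 193↦1, 200↦8, 211↦7, 220↦4. The residue 3 repeats (at 3 and 63), and 63 − 3 = 60 = 5·12.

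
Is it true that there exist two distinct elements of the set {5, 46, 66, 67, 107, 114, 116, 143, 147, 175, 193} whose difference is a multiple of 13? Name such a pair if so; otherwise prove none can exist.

No, no such pair exists.

Reduce each element modulo 13: 5↦5, 46↦7, 66↦1, 67↦2, 107↦3, 114↦10, 116↦12, 143↦0, 147↦4, 175↦6, 193↦11.
All 11 residues are distinct, so no two elements differ by a multiple of 13.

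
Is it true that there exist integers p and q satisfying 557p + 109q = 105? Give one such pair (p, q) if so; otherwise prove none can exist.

Since gcd(557, 109) = 1, every integer is an integer combination of 557 and 109.
Run the Euclidean algorithm on 557 and 109: 557 = 5·109 + 12, 109 = 9·12 + 1, 12 = 12·1 + 0.
Working back up the chain: 1 = 109 − 9·12 = 109 − 9·(557 − 5·109) = −9·557 + 46·109. So 557·(-9) + 109·46 = 1.
Scaling by 105 gives the particular solution (p, q) = (-945, 4830).
Shifting by a multiple of (109, −557) keeps it a solution: p = -945 + 9·109 = 36, q = 4830 − 9·557 = -183.
Check: 557·36 + 109·(-183) = 20052 − 19947 = 105. ✓

p = 36, q = -183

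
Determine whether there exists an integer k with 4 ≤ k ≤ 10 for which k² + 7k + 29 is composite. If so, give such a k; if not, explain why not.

The values for k = 4, 5, …, 10 are 73, 89, 107, 127, 149, 173, 199, and each of these is prime.
So no value in the range makes the expression composite.

There is no such integer k in that range.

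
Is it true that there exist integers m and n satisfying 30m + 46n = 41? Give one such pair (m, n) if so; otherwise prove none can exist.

Both 30 and 46 are divisible by gcd(30, 46) = 2, hence so is any combination 30m + 46n.
However 41 leaves remainder 1 on division by 2.
So the equation is unsolvable over ℤ.

There are no such integers.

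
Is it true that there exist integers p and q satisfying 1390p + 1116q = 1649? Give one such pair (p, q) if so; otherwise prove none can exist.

gcd(1390, 1116) = 2, so every integer of the form 1390p + 1116q is a multiple of 2.
But 1649 = 2·824 + 1, so 2 ∤ 1649.
Therefore 1390p + 1116q = 1649 has no solution in integers.

There are no such integers.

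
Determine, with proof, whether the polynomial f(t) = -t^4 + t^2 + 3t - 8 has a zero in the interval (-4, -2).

The endpoint values f(-4) = -260 and f(-2) = -26 are both negative. Claim: f(t) < 0 for every t in (-4, -2).
Shift to the endpoint -2: with t = -2 − u (0 < u < 2), one computes f(-2 − u) = -u^4 - 8u^3 - 23u^2 - 31u - 26.
All 5 nonzero coefficients of this polynomial in u are negative; hence for u > 0 the value is a sum of negative terms (the constant -26 among them).
Therefore f(t) < 0 throughout (-4, -2), and f has no zero there.

No such root exists.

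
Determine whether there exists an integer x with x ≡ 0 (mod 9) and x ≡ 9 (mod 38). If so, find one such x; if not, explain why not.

Since 9 and 38 share no common factor, CRT says the pair of congruences has a solution (unique mod 342).
Any solution of the first congruence is x = 0 + 9t; substituting into the second, 9t ≡ 9 − 0 ≡ 9 (mod 38).
Invert 9 mod 38 by the Euclidean algorithm: 38 = 4·9 + 2, 9 = 4·2 + 1, 2 = 2·1 + 0; back-substituting, 1 = 9 − 4·2 = 9 − 4·(38 − 4·9) = −4·38 + 17·9. Hence 9·17 ≡ 1, so 9⁻¹ ≡ 17 (mod 38).
Therefore t ≡ 17·9 = 153 ≡ 1 (mod 38).
With t = 1: x = 0 + 9·1 = 9.
Indeed 9 ≡ 0 (mod 9) and 9 ≡ 9 (mod 38).

x = 9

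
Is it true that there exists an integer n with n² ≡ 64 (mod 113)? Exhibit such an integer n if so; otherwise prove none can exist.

n = 105

Take n = 105. Then 105² = 11025 = 97·113 + 64, so 105² ≡ 64 (mod 113).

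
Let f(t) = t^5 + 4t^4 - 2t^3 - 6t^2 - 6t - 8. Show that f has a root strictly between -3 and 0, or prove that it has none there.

Yes, f has a root in the interval.

f(-3) = 91 and f(0) = -8, which have opposite signs.
As a polynomial, f is continuous on every closed interval.
By the Intermediate Value Theorem, f takes the value 0 somewhere in the open interval.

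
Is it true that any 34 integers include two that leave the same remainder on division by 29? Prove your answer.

True.

Partition the integers by their residue mod 29; there are 29 classes.
With 34 integers and only 29 classes, the pigeonhole principle forces two of them, say a and b, into the same class.
That is, a and b leave the same remainder on division by 29, as claimed.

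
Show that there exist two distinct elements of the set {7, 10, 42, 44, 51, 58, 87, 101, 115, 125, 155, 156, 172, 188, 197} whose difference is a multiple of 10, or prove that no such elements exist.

7 and 87 are such a pair.

Reduce each element mod 10: 7↦7, 10↦0, 42↦2, 44↦4, 51↦1, 58↦8, 87↦7, 101↦1, 115↦5, 125↦5, 155↦5, 156↦6, 172↦2, 188↦8, 197↦7. The residue 7 repeats (at 7 and 87), and 87 − 7 = 80 = 8·10.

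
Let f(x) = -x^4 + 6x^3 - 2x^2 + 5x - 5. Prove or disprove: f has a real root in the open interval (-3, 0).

f has no root in that interval.

f(-3) = -281 and f(0) = -5, both negative, so a sign-change argument is unavailable; we show f keeps this sign on the whole interval.
Substitute x = −u, where 0 < u < 3 on the interval. Expanding, f(−u) = -u^4 - 6u^3 - 2u^2 - 5u - 5.
The nonzero coefficients here are all negative, so for u > 0 every term is negative (or zero), and the constant term -5 is strictly negative.
So f is strictly negative on (-3, 0); no root exists in the interval.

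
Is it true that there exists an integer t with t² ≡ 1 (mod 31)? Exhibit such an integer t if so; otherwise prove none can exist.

t = 1

Take t = 1. Then 1² = 1, and since 0 ≤ 1 < 31 this is already reduced: 1² ≡ 1 (mod 31).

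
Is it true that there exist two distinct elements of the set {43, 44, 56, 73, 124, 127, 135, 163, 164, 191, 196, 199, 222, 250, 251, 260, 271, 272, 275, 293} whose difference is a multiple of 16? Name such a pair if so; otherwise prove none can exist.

Both 43 and 251 leave remainder 11 on division by 16; their difference 208 = 13·16 is a multiple of 16.

The pair (43, 251) works.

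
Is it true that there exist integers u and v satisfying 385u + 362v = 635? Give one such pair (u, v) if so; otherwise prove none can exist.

Since gcd(385, 362) = 1, every integer is an integer combination of 385 and 362.
Dividing repeatedly: 385 = 1·362 + 23, 362 = 15·23 + 17, 23 = 1·17 + 6, 17 = 2·6 + 5, 6 = 1·5 + 1, 5 = 5·1 + 0.
Back-substituting, 1 = 6 − 1·5 = 6 − (17 − 2·6) = −17 + 3·6 = −17 + 3·(23 − 1·17) = 3·23 − 4·17 = 3·23 − 4·(362 − 15·23) = −4·362 + 63·23 = −4·362 + 63·(385 − 1·362) = 63·385 − 67·362; that is, 385·63 + 362·(-67) = 1.
Multiplying through by 635: u = 63·635 = 40005, v = (-67)·635 = -42545 is a solution.
The general solution is u = 40005 + 362k, v = -42545 − 385k; taking k = -110 gives the smaller pair u = 185, v = -195.
Check: 385·185 + 362·(-195) = 71225 − 70590 = 635. ✓

u = 185, v = -195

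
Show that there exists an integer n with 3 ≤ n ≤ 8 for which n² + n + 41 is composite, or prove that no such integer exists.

The values for n = 3, 4, …, 8 are 53, 61, 71, 83, 97, 113, and each of these is prime.
So no value in the range makes the expression composite.

There is no such integer n in that range.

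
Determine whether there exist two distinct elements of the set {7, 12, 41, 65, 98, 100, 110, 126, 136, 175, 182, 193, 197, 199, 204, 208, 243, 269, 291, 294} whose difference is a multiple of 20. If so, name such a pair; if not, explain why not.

No, no such pair exists.

Two integers differ by a multiple of 20 exactly when they have the same residue mod 20. The residues are 7↦7, 12↦12, 41↦1, 65↦5, 98↦18, 100↦0, 110↦10, 126↦6, 136↦16, 175↦15, 182↦2, 193↦13, 197↦17, 199↦19, 204↦4, 208↦8, 243↦3, 269↦9, 291↦11, 294↦14.
These 20 residues are pairwise different, hence no difference of two elements is divisible by 20.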